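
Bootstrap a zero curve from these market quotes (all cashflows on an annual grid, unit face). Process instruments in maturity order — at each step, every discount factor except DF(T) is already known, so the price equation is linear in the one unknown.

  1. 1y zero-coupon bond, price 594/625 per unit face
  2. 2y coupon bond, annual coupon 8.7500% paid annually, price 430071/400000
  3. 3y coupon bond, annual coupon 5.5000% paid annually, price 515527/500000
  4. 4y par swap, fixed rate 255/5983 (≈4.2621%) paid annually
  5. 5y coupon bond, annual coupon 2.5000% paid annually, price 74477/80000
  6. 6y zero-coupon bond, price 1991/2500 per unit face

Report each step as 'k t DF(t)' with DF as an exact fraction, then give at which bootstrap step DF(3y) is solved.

1 1 594/625
2 2 4561/5000
3 3 4401/5000
4 4 847/1000
5 5 8207/10000
6 6 1991/2500
DF(3y) is solved at step 3

step 1 [1y] zero: DF = P = 594/625 ≈ 0.950400
step 2 [2y] bond c/1=7/80: DF=(430071/400000 − 7/80·(0.950400))/(1+7/80) = 4561/5000 ≈ 0.912200
step 3 [3y] bond c/1=11/200: DF=(515527/500000 − 11/200·(0.950400+0.912200))/(1+11/200) = 4401/5000 ≈ 0.880200
step 4 [4y] swap r/1=255/5983: DF=(1 − 255/5983·(0.950400+0.912200+0.880200))/(1+255/5983) = 847/1000 ≈ 0.847000
step 5 [5y] bond c/1=1/40: DF=(74477/80000 − 1/40·(0.950400+0.912200+0.880200+0.847000))/(1+1/40) = 8207/10000 ≈ 0.820700
step 6 [6y] zero: DF = P = 1991/2500 ≈ 0.796400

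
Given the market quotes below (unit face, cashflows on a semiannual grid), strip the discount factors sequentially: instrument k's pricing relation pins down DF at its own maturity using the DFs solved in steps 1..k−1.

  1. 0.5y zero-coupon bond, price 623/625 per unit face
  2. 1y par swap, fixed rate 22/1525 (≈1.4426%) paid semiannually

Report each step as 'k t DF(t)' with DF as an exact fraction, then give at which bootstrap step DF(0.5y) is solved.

1 1/2 623/625
2 1 9857/10000
DF(0.5y) is solved at step 1

step 1 [0.5y] zero: DF = P = 623/625 ≈ 0.996800
step 2 [1y] swap r/2=11/1525: DF=(1 − 11/1525·(0.996800))/(1+11/1525) = 9857/10000 ≈ 0.985700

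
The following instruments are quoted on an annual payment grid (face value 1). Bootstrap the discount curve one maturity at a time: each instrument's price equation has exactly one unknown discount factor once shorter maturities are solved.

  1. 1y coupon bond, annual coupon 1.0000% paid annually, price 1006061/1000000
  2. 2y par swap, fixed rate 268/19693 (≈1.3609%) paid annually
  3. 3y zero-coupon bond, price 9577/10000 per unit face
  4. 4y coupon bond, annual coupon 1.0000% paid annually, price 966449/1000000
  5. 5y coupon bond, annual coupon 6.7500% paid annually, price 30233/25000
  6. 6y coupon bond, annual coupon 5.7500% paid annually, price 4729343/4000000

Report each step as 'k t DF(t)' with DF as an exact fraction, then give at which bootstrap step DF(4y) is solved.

1 1 9961/10000
2 2 2433/2500
3 3 9577/10000
4 4 9279/10000
5 5 8891/10000
6 6 8601/10000
DF(4y) is solved at step 4

step 1 [1y] bond c/1=1/100: DF=(1006061/1000000 − 1/100·(0))/(1+1/100) = 9961/10000 ≈ 0.996100
step 2 [2y] swap r/1=268/19693: DF=(1 − 268/19693·(0.996100))/(1+268/19693) = 2433/2500 ≈ 0.973200
step 3 [3y] zero: DF = P = 9577/10000 ≈ 0.957700
step 4 [4y] bond c/1=1/100: DF=(966449/1000000 − 1/100·(0.996100+0.973200+0.957700))/(1+1/100) = 9279/10000 ≈ 0.927900
step 5 [5y] bond c/1=27/400: DF=(30233/25000 − 27/400·(0.996100+0.973200+0.957700+0.927900))/(1+27/400) = 8891/10000 ≈ 0.889100
step 6 [6y] bond c/1=23/400: DF=(4729343/4000000 − 23/400·(0.996100+0.973200+0.957700+0.927900+0.889100))/(1+23/400) = 8601/10000 ≈ 0.860100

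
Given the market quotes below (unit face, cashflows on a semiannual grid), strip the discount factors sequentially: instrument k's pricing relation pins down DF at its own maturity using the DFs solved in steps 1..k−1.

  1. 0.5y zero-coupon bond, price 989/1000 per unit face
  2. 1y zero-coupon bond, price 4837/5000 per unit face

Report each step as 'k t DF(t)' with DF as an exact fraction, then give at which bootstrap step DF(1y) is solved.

1 1/2 989/1000
2 1 4837/5000
DF(1y) is solved at step 2

step 1 [0.5y] zero: DF = P = 989/1000 ≈ 0.989000
step 2 [1y] zero: DF = P = 4837/5000 ≈ 0.967400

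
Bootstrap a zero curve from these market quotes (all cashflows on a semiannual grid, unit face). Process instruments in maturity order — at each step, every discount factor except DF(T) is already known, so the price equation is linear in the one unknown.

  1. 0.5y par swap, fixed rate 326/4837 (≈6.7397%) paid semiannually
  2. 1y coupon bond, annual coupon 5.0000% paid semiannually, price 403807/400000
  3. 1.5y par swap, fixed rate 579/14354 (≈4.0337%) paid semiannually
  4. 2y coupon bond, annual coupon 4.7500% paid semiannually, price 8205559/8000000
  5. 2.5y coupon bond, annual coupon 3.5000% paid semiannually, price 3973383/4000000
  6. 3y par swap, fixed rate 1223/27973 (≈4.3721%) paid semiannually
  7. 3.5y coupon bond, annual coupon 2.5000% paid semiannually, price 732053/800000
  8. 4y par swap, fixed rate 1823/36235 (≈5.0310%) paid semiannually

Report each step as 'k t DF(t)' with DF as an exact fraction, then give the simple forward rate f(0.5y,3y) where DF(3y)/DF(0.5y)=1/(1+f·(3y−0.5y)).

step 1 [0.5y] swap r/2=163/4837: DF=(1 − 163/4837·(0))/(1+163/4837) = 4837/5000 ≈ 0.967400
step 2 [1y] bond c/2=1/40: DF=(403807/400000 − 1/40·(0.967400))/(1+1/40) = 9613/10000 ≈ 0.961300
step 3 [1.5y] swap r/2=579/28708: DF=(1 − 579/28708·(0.967400+0.961300))/(1+579/28708) = 9421/10000 ≈ 0.942100
step 4 [2y] bond c/2=19/800: DF=(8205559/8000000 − 19/800·(0.967400+0.961300+0.942100))/(1+19/800) = 9353/10000 ≈ 0.935300
step 5 [2.5y] bond c/2=7/400: DF=(3973383/4000000 − 7/400·(0.967400+0.961300+0.942100+0.935300))/(1+7/400) = 2277/2500 ≈ 0.910800
step 6 [3y] swap r/2=1223/55946: DF=(1 − 1223/55946·(0.967400+0.961300+0.942100+0.935300+0.910800))/(1+1223/55946) = 8777/10000 ≈ 0.877700
step 7 [3.5y] bond c/2=1/80: DF=(732053/800000 − 1/80·(0.967400+0.961300+0.942100+0.935300+0.910800+0.877700))/(1+1/80) = 8347/10000 ≈ 0.834700
step 8 [4y] swap r/2=1823/72470: DF=(1 − 1823/72470·(0.967400+0.961300+0.942100+0.935300+0.910800+0.877700+0.834700))/(1+1823/72470) = 8177/10000 ≈ 0.817700

1 1/2 4837/5000
2 1 9613/10000
3 3/2 9421/10000
4 2 9353/10000
5 5/2 2277/2500
6 3 8777/10000
7 7/2 8347/10000
8 4 8177/10000
f(0.5y,3y) = ((4837/5000)/(8777/10000) − 1)/(5/2) = 1794/43885 ≈ 4.0880%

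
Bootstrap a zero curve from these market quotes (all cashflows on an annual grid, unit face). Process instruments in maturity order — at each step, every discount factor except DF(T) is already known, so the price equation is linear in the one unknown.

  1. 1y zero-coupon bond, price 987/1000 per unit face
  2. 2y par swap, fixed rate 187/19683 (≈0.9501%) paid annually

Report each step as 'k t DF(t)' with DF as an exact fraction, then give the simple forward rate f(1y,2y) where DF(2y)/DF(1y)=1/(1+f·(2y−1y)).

step 1 [1y] zero: DF = P = 987/1000 ≈ 0.987000
step 2 [2y] swap r/1=187/19683: DF=(1 − 187/19683·(0.987000))/(1+187/19683) = 9813/10000 ≈ 0.981300

1 1 987/1000
2 2 9813/10000
f(1y,2y) = ((987/1000)/(9813/10000) − 1)/(1) = 19/3271 ≈ 0.5809%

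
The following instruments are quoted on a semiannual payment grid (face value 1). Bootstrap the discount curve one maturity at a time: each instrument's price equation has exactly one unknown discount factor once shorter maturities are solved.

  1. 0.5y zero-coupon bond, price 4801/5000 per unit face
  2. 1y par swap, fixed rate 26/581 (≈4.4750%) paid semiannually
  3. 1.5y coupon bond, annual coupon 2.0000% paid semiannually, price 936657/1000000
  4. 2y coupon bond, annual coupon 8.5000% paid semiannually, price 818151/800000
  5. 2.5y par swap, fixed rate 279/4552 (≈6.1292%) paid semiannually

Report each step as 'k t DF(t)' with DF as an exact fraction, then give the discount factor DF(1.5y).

step 1 [0.5y] zero: DF = P = 4801/5000 ≈ 0.960200
step 2 [1y] swap r/2=13/581: DF=(1 − 13/581·(0.960200))/(1+13/581) = 9571/10000 ≈ 0.957100
step 3 [1.5y] bond c/2=1/100: DF=(936657/1000000 − 1/100·(0.960200+0.957100))/(1+1/100) = 2271/2500 ≈ 0.908400
step 4 [2y] bond c/2=17/400: DF=(818151/800000 − 17/400·(0.960200+0.957100+0.908400))/(1+17/400) = 4329/5000 ≈ 0.865800
step 5 [2.5y] swap r/2=279/9104: DF=(1 − 279/9104·(0.960200+0.957100+0.908400+0.865800))/(1+279/9104) = 1721/2000 ≈ 0.860500

1 1/2 4801/5000
2 1 9571/10000
3 3/2 2271/2500
4 2 4329/5000
5 5/2 1721/2000
DF(1.5y) = 2271/2500 ≈ 0.908400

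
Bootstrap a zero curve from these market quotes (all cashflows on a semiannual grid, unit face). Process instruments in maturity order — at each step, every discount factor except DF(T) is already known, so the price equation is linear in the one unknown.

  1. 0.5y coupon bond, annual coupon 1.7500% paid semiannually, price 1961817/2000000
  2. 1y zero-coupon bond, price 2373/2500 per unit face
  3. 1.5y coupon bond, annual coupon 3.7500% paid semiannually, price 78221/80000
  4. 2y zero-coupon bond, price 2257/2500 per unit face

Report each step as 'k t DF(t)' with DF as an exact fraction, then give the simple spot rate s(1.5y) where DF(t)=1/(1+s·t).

1 1/2 2431/2500
2 1 2373/2500
3 3/2 2311/2500
4 2 2257/2500
s(1.5y) = (1/(2311/2500) − 1)/(3/2) = 126/2311 ≈ 5.4522%

step 1 [0.5y] bond c/2=7/800: DF=(1961817/2000000 − 7/800·(0))/(1+7/800) = 2431/2500 ≈ 0.972400
step 2 [1y] zero: DF = P = 2373/2500 ≈ 0.949200
step 3 [1.5y] bond c/2=3/160: DF=(78221/80000 − 3/160·(0.972400+0.949200))/(1+3/160) = 2311/2500 ≈ 0.924400
step 4 [2y] zero: DF = P = 2257/2500 ≈ 0.902800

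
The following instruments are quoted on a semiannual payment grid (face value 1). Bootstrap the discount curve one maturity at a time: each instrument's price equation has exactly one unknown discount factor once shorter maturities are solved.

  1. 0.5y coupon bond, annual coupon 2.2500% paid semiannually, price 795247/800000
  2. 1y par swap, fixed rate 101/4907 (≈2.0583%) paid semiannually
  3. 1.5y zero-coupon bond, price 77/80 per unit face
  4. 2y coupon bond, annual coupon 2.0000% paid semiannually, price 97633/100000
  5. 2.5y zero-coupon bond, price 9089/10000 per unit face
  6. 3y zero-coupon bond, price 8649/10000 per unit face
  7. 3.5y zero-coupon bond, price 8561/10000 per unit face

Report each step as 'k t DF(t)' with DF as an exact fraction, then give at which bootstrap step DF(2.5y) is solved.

step 1 [0.5y] bond c/2=9/800: DF=(795247/800000 − 9/800·(0))/(1+9/800) = 983/1000 ≈ 0.983000
step 2 [1y] swap r/2=101/9814: DF=(1 − 101/9814·(0.983000))/(1+101/9814) = 4899/5000 ≈ 0.979800
step 3 [1.5y] zero: DF = P = 77/80 ≈ 0.962500
step 4 [2y] bond c/2=1/100: DF=(97633/100000 − 1/100·(0.983000+0.979800+0.962500))/(1+1/100) = 9377/10000 ≈ 0.937700
step 5 [2.5y] zero: DF = P = 9089/10000 ≈ 0.908900
step 6 [3y] zero: DF = P = 8649/10000 ≈ 0.864900
step 7 [3.5y] zero: DF = P = 8561/10000 ≈ 0.856100

1 1/2 983/1000
2 1 4899/5000
3 3/2 77/80
4 2 9377/10000
5 5/2 9089/10000
6 3 8649/10000
7 7/2 8561/10000
DF(2.5y) is solved at step 5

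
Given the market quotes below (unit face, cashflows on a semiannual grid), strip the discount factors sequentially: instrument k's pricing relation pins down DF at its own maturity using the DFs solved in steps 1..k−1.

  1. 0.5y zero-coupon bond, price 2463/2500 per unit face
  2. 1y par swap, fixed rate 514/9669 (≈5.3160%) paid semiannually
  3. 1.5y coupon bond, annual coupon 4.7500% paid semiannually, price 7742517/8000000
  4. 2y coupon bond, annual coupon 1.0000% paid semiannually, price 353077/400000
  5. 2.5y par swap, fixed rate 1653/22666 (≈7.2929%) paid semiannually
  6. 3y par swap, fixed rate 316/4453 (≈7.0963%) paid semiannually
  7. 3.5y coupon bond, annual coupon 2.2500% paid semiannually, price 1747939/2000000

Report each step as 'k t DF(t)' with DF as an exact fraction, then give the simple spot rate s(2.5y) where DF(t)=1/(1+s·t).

1 1/2 2463/2500
2 1 4743/5000
3 3/2 1801/2000
4 2 4321/5000
5 5/2 8347/10000
6 3 1013/1250
7 7/2 503/625
s(2.5y) = (1/(8347/10000) − 1)/(5/2) = 3306/41735 ≈ 7.9214%

step 1 [0.5y] zero: DF = P = 2463/2500 ≈ 0.985200
step 2 [1y] swap r/2=257/9669: DF=(1 − 257/9669·(0.985200))/(1+257/9669) = 4743/5000 ≈ 0.948600
step 3 [1.5y] bond c/2=19/800: DF=(7742517/8000000 − 19/800·(0.985200+0.948600))/(1+19/800) = 1801/2000 ≈ 0.900500
step 4 [2y] bond c/2=1/200: DF=(353077/400000 − 1/200·(0.985200+0.948600+0.900500))/(1+1/200) = 4321/5000 ≈ 0.864200
step 5 [2.5y] swap r/2=1653/45332: DF=(1 − 1653/45332·(0.985200+0.948600+0.900500+0.864200))/(1+1653/45332) = 8347/10000 ≈ 0.834700
step 6 [3y] swap r/2=158/4453: DF=(1 − 158/4453·(0.985200+0.948600+0.900500+0.864200+0.834700))/(1+158/4453) = 1013/1250 ≈ 0.810400
step 7 [3.5y] bond c/2=9/800: DF=(1747939/2000000 − 9/800·(0.985200+0.948600+0.900500+0.864200+0.834700+0.810400))/(1+9/800) = 503/625 ≈ 0.804800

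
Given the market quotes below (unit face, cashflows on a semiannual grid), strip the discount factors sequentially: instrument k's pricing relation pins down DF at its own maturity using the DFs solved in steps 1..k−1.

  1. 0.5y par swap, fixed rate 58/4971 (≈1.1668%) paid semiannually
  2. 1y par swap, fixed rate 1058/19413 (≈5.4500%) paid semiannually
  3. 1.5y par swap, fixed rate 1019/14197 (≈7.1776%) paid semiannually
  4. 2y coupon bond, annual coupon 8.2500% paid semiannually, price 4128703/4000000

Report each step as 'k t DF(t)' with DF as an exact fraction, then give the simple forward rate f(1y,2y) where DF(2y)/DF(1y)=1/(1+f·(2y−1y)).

step 1 [0.5y] swap r/2=29/4971: DF=(1 − 29/4971·(0))/(1+29/4971) = 4971/5000 ≈ 0.994200
step 2 [1y] swap r/2=529/19413: DF=(1 − 529/19413·(0.994200))/(1+529/19413) = 9471/10000 ≈ 0.947100
step 3 [1.5y] swap r/2=1019/28394: DF=(1 − 1019/28394·(0.994200+0.947100))/(1+1019/28394) = 8981/10000 ≈ 0.898100
step 4 [2y] bond c/2=33/800: DF=(4128703/4000000 − 33/800·(0.994200+0.947100+0.898100))/(1+33/800) = 2197/2500 ≈ 0.878800

1 1/2 4971/5000
2 1 9471/10000
3 3/2 8981/10000
4 2 2197/2500
f(1y,2y) = ((9471/10000)/(2197/2500) − 1)/(1) = 683/8788 ≈ 7.7720%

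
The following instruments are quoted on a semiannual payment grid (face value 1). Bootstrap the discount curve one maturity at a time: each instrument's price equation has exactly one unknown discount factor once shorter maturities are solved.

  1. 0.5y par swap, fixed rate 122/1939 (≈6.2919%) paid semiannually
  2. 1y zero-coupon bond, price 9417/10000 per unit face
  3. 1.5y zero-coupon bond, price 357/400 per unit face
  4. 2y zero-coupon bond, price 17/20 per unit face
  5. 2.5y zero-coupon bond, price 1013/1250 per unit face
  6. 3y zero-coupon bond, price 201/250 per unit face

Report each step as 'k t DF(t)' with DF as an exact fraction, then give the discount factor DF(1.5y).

step 1 [0.5y] swap r/2=61/1939: DF=(1 − 61/1939·(0))/(1+61/1939) = 1939/2000 ≈ 0.969500
step 2 [1y] zero: DF = P = 9417/10000 ≈ 0.941700
step 3 [1.5y] zero: DF = P = 357/400 ≈ 0.892500
step 4 [2y] zero: DF = P = 17/20 ≈ 0.850000
step 5 [2.5y] zero: DF = P = 1013/1250 ≈ 0.810400
step 6 [3y] zero: DF = P = 201/250 ≈ 0.804000

1 1/2 1939/2000
2 1 9417/10000
3 3/2 357/400
4 2 17/20
5 5/2 1013/1250
6 3 201/250
DF(1.5y) = 357/400 ≈ 0.892500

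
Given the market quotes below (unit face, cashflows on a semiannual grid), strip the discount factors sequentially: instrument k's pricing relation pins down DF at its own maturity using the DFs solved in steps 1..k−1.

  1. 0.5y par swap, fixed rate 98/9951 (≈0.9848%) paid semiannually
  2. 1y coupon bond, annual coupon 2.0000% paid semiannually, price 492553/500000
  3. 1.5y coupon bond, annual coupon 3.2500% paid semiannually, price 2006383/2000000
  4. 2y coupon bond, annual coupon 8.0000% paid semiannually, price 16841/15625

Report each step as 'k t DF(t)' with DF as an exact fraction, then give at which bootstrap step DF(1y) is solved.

step 1 [0.5y] swap r/2=49/9951: DF=(1 − 49/9951·(0))/(1+49/9951) = 9951/10000 ≈ 0.995100
step 2 [1y] bond c/2=1/100: DF=(492553/500000 − 1/100·(0.995100))/(1+1/100) = 1931/2000 ≈ 0.965500
step 3 [1.5y] bond c/2=13/800: DF=(2006383/2000000 − 13/800·(0.995100+0.965500))/(1+13/800) = 4779/5000 ≈ 0.955800
step 4 [2y] bond c/2=1/25: DF=(16841/15625 − 1/25·(0.995100+0.965500+0.955800))/(1+1/25) = 4621/5000 ≈ 0.924200

1 1/2 9951/10000
2 1 1931/2000
3 3/2 4779/5000
4 2 4621/5000
DF(1y) is solved at step 2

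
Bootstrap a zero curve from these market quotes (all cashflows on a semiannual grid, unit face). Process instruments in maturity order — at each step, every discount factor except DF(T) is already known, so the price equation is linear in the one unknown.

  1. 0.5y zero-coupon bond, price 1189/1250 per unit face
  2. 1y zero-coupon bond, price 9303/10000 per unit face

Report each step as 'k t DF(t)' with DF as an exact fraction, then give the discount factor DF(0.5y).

1 1/2 1189/1250
2 1 9303/10000
DF(0.5y) = 1189/1250 ≈ 0.951200

step 1 [0.5y] zero: DF = P = 1189/1250 ≈ 0.951200
step 2 [1y] zero: DF = P = 9303/10000 ≈ 0.930300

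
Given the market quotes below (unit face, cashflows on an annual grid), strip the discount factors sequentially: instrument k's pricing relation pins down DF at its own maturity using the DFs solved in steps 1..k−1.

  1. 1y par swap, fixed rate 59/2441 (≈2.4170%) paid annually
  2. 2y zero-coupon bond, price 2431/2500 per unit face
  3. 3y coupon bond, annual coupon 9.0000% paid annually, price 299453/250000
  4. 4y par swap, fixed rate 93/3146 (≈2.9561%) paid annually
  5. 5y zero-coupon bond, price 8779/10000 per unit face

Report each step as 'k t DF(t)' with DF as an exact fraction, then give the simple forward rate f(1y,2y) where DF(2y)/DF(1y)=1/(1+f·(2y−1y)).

1 1 2441/2500
2 2 2431/2500
3 3 469/500
4 4 2221/2500
5 5 8779/10000
f(1y,2y) = ((2441/2500)/(2431/2500) − 1)/(1) = 10/2431 ≈ 0.4114%

step 1 [1y] swap r/1=59/2441: DF=(1 − 59/2441·(0))/(1+59/2441) = 2441/2500 ≈ 0.976400
step 2 [2y] zero: DF = P = 2431/2500 ≈ 0.972400
step 3 [3y] bond c/1=9/100: DF=(299453/250000 − 9/100·(0.976400+0.972400))/(1+9/100) = 469/500 ≈ 0.938000
step 4 [4y] swap r/1=93/3146: DF=(1 − 93/3146·(0.976400+0.972400+0.938000))/(1+93/3146) = 2221/2500 ≈ 0.888400
step 5 [5y] zero: DF = P = 8779/10000 ≈ 0.877900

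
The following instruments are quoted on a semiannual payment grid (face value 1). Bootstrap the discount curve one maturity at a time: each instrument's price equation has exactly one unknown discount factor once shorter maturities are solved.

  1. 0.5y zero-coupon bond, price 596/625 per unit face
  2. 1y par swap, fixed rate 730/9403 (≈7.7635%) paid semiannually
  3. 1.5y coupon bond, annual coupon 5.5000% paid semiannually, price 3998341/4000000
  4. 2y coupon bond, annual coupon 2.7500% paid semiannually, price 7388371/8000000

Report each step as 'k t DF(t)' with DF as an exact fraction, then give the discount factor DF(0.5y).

1 1/2 596/625
2 1 927/1000
3 3/2 369/400
4 2 873/1000
DF(0.5y) = 596/625 ≈ 0.953600

step 1 [0.5y] zero: DF = P = 596/625 ≈ 0.953600
step 2 [1y] swap r/2=365/9403: DF=(1 − 365/9403·(0.953600))/(1+365/9403) = 927/1000 ≈ 0.927000
step 3 [1.5y] bond c/2=11/400: DF=(3998341/4000000 − 11/400·(0.953600+0.927000))/(1+11/400) = 369/400 ≈ 0.922500
step 4 [2y] bond c/2=11/800: DF=(7388371/8000000 − 11/800·(0.953600+0.927000+0.922500))/(1+11/800) = 873/1000 ≈ 0.873000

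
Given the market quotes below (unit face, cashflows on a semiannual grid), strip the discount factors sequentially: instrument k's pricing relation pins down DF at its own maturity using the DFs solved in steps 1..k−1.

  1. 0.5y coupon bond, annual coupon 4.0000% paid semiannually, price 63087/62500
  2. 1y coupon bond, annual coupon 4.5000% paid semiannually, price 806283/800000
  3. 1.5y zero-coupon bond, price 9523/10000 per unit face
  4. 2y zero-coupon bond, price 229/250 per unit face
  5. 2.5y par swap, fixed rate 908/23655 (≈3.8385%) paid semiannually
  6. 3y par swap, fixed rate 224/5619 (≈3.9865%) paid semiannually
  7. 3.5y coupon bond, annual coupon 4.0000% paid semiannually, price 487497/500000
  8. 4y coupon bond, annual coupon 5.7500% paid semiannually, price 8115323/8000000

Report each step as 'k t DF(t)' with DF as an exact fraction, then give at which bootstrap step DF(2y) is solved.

1 1/2 1237/1250
2 1 9639/10000
3 3/2 9523/10000
4 2 229/250
5 5/2 2273/2500
6 3 111/125
7 7/2 8457/10000
8 4 4027/5000
DF(2y) is solved at step 4

step 1 [0.5y] bond c/2=1/50: DF=(63087/62500 − 1/50·(0))/(1+1/50) = 1237/1250 ≈ 0.989600
step 2 [1y] bond c/2=9/400: DF=(806283/800000 − 9/400·(0.989600))/(1+9/400) = 9639/10000 ≈ 0.963900
step 3 [1.5y] zero: DF = P = 9523/10000 ≈ 0.952300
step 4 [2y] zero: DF = P = 229/250 ≈ 0.916000
step 5 [2.5y] swap r/2=454/23655: DF=(1 − 454/23655·(0.989600+0.963900+0.952300+0.916000))/(1+454/23655) = 2273/2500 ≈ 0.909200
step 6 [3y] swap r/2=112/5619: DF=(1 − 112/5619·(0.989600+0.963900+0.952300+0.916000+0.909200))/(1+112/5619) = 111/125 ≈ 0.888000
step 7 [3.5y] bond c/2=1/50: DF=(487497/500000 − 1/50·(0.989600+0.963900+0.952300+0.916000+0.909200+0.888000))/(1+1/50) = 8457/10000 ≈ 0.845700
step 8 [4y] bond c/2=23/800: DF=(8115323/8000000 − 23/800·(0.989600+0.963900+0.952300+0.916000+0.909200+0.888000+0.845700))/(1+23/800) = 4027/5000 ≈ 0.805400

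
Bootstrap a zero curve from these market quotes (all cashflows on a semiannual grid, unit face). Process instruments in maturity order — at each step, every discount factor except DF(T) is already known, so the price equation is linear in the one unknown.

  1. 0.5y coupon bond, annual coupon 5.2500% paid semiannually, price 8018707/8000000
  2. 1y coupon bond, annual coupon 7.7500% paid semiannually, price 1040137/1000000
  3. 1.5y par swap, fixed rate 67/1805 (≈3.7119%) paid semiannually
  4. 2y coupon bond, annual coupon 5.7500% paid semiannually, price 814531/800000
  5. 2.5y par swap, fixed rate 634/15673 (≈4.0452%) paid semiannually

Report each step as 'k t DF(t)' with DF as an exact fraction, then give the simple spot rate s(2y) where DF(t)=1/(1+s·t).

1 1/2 9767/10000
2 1 9649/10000
3 3/2 1183/1250
4 2 909/1000
5 5/2 9049/10000
s(2y) = (1/(909/1000) − 1)/(2) = 91/1818 ≈ 5.0055%

step 1 [0.5y] bond c/2=21/800: DF=(8018707/8000000 − 21/800·(0))/(1+21/800) = 9767/10000 ≈ 0.976700
step 2 [1y] bond c/2=31/800: DF=(1040137/1000000 − 31/800·(0.976700))/(1+31/800) = 9649/10000 ≈ 0.964900
step 3 [1.5y] swap r/2=67/3610: DF=(1 − 67/3610·(0.976700+0.964900))/(1+67/3610) = 1183/1250 ≈ 0.946400
step 4 [2y] bond c/2=23/800: DF=(814531/800000 − 23/800·(0.976700+0.964900+0.946400))/(1+23/800) = 909/1000 ≈ 0.909000
step 5 [2.5y] swap r/2=317/15673: DF=(1 − 317/15673·(0.976700+0.964900+0.946400+0.909000))/(1+317/15673) = 9049/10000 ≈ 0.904900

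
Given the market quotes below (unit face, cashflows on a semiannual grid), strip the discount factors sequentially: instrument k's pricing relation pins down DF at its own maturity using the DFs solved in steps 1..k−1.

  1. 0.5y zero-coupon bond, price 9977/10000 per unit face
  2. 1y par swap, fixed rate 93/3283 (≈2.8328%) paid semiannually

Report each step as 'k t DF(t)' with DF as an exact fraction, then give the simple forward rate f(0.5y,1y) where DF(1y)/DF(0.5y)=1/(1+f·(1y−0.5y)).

step 1 [0.5y] zero: DF = P = 9977/10000 ≈ 0.997700
step 2 [1y] swap r/2=93/6566: DF=(1 − 93/6566·(0.997700))/(1+93/6566) = 9721/10000 ≈ 0.972100

1 1/2 9977/10000
2 1 9721/10000
f(0.5y,1y) = ((9977/10000)/(9721/10000) − 1)/(1/2) = 512/9721 ≈ 5.2669%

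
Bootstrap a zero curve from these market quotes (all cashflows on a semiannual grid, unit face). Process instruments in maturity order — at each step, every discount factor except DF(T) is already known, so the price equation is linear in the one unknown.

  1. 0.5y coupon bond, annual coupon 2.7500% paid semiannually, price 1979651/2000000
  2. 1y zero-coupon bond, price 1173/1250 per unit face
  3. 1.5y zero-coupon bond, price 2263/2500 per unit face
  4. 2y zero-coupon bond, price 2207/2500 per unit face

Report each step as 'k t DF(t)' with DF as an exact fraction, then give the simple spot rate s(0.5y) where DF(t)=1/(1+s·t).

step 1 [0.5y] bond c/2=11/800: DF=(1979651/2000000 − 11/800·(0))/(1+11/800) = 2441/2500 ≈ 0.976400
step 2 [1y] zero: DF = P = 1173/1250 ≈ 0.938400
step 3 [1.5y] zero: DF = P = 2263/2500 ≈ 0.905200
step 4 [2y] zero: DF = P = 2207/2500 ≈ 0.882800

1 1/2 2441/2500
2 1 1173/1250
3 3/2 2263/2500
4 2 2207/2500
s(0.5y) = (1/(2441/2500) − 1)/(1/2) = 118/2441 ≈ 4.8341%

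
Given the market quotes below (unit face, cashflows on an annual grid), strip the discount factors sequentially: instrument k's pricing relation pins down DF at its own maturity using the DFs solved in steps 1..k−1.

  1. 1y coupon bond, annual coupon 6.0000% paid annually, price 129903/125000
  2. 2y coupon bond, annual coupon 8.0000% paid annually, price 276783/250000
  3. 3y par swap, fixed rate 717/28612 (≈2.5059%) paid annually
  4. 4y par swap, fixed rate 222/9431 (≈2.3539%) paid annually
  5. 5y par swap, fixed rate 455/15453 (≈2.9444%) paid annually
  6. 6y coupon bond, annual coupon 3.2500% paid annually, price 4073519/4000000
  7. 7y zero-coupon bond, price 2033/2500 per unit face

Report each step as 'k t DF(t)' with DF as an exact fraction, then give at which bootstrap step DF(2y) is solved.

1 1 2451/2500
2 2 381/400
3 3 9283/10000
4 4 1139/1250
5 5 1727/2000
6 6 2101/2500
7 7 2033/2500
DF(2y) is solved at step 2

step 1 [1y] bond c/1=3/50: DF=(129903/125000 − 3/50·(0))/(1+3/50) = 2451/2500 ≈ 0.980400
step 2 [2y] bond c/1=2/25: DF=(276783/250000 − 2/25·(0.980400))/(1+2/25) = 381/400 ≈ 0.952500
step 3 [3y] swap r/1=717/28612: DF=(1 − 717/28612·(0.980400+0.952500))/(1+717/28612) = 9283/10000 ≈ 0.928300
step 4 [4y] swap r/1=222/9431: DF=(1 − 222/9431·(0.980400+0.952500+0.928300))/(1+222/9431) = 1139/1250 ≈ 0.911200
step 5 [5y] swap r/1=455/15453: DF=(1 − 455/15453·(0.980400+0.952500+0.928300+0.911200))/(1+455/15453) = 1727/2000 ≈ 0.863500
step 6 [6y] bond c/1=13/400: DF=(4073519/4000000 − 13/400·(0.980400+0.952500+0.928300+0.911200+0.863500))/(1+13/400) = 2101/2500 ≈ 0.840400
step 7 [7y] zero: DF = P = 2033/2500 ≈ 0.813200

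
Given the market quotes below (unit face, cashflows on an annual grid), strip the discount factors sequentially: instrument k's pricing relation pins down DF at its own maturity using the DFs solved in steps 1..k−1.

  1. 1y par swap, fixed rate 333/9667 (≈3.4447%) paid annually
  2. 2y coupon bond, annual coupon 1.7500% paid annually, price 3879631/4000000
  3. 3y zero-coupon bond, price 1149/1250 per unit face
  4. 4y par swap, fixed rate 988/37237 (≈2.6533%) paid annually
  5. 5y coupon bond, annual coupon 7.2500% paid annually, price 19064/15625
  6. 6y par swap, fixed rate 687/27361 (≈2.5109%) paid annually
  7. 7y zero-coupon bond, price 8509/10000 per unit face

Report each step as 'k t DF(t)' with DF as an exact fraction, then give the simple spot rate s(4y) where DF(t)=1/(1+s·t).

1 1 9667/10000
2 2 4683/5000
3 3 1149/1250
4 4 2253/2500
5 5 8859/10000
6 6 4313/5000
7 7 8509/10000
s(4y) = (1/(2253/2500) − 1)/(4) = 247/9012 ≈ 2.7408%

step 1 [1y] swap r/1=333/9667: DF=(1 − 333/9667·(0))/(1+333/9667) = 9667/10000 ≈ 0.966700
step 2 [2y] bond c/1=7/400: DF=(3879631/4000000 − 7/400·(0.966700))/(1+7/400) = 4683/5000 ≈ 0.936600
step 3 [3y] zero: DF = P = 1149/1250 ≈ 0.919200
step 4 [4y] swap r/1=988/37237: DF=(1 − 988/37237·(0.966700+0.936600+0.919200))/(1+988/37237) = 2253/2500 ≈ 0.901200
step 5 [5y] bond c/1=29/400: DF=(19064/15625 − 29/400·(0.966700+0.936600+0.919200+0.901200))/(1+29/400) = 8859/10000 ≈ 0.885900
step 6 [6y] swap r/1=687/27361: DF=(1 − 687/27361·(0.966700+0.936600+0.919200+0.901200+0.885900))/(1+687/27361) = 4313/5000 ≈ 0.862600
step 7 [7y] zero: DF = P = 8509/10000 ≈ 0.850900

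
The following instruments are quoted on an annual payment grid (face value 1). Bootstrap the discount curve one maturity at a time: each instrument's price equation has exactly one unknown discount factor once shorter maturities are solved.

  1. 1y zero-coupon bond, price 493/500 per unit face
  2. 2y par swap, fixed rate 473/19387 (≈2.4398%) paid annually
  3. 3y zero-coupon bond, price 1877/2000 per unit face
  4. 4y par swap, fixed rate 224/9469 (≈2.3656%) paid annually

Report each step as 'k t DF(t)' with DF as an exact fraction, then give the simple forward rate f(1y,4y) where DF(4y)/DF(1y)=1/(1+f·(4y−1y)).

step 1 [1y] zero: DF = P = 493/500 ≈ 0.986000
step 2 [2y] swap r/1=473/19387: DF=(1 − 473/19387·(0.986000))/(1+473/19387) = 9527/10000 ≈ 0.952700
step 3 [3y] zero: DF = P = 1877/2000 ≈ 0.938500
step 4 [4y] swap r/1=224/9469: DF=(1 − 224/9469·(0.986000+0.952700+0.938500))/(1+224/9469) = 569/625 ≈ 0.910400

1 1 493/500
2 2 9527/10000
3 3 1877/2000
4 4 569/625
f(1y,4y) = ((493/500)/(569/625) − 1)/(3) = 63/2276 ≈ 2.7680%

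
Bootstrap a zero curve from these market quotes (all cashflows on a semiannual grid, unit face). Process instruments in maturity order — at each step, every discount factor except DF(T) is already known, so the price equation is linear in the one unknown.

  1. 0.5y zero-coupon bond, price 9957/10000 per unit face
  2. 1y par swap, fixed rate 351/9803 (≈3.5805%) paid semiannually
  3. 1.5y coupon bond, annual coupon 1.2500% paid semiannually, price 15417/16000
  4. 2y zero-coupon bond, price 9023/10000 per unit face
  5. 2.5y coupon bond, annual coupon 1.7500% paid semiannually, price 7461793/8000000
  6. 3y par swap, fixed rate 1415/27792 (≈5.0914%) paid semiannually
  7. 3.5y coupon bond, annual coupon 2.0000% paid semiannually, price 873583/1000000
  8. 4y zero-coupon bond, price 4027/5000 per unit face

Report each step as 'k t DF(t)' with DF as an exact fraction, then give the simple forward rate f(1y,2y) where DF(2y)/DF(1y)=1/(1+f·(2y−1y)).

step 1 [0.5y] zero: DF = P = 9957/10000 ≈ 0.995700
step 2 [1y] swap r/2=351/19606: DF=(1 − 351/19606·(0.995700))/(1+351/19606) = 9649/10000 ≈ 0.964900
step 3 [1.5y] bond c/2=1/160: DF=(15417/16000 − 1/160·(0.995700+0.964900))/(1+1/160) = 4727/5000 ≈ 0.945400
step 4 [2y] zero: DF = P = 9023/10000 ≈ 0.902300
step 5 [2.5y] bond c/2=7/800: DF=(7461793/8000000 − 7/800·(0.995700+0.964900+0.945400+0.902300))/(1+7/800) = 2229/2500 ≈ 0.891600
step 6 [3y] swap r/2=1415/55584: DF=(1 − 1415/55584·(0.995700+0.964900+0.945400+0.902300+0.891600))/(1+1415/55584) = 1717/2000 ≈ 0.858500
step 7 [3.5y] bond c/2=1/100: DF=(873583/1000000 − 1/100·(0.995700+0.964900+0.945400+0.902300+0.891600+0.858500))/(1+1/100) = 8099/10000 ≈ 0.809900
step 8 [4y] zero: DF = P = 4027/5000 ≈ 0.805400

1 1/2 9957/10000
2 1 9649/10000
3 3/2 4727/5000
4 2 9023/10000
5 5/2 2229/2500
6 3 1717/2000
7 7/2 8099/10000
8 4 4027/5000
f(1y,2y) = ((9649/10000)/(9023/10000) − 1)/(1) = 626/9023 ≈ 6.9378%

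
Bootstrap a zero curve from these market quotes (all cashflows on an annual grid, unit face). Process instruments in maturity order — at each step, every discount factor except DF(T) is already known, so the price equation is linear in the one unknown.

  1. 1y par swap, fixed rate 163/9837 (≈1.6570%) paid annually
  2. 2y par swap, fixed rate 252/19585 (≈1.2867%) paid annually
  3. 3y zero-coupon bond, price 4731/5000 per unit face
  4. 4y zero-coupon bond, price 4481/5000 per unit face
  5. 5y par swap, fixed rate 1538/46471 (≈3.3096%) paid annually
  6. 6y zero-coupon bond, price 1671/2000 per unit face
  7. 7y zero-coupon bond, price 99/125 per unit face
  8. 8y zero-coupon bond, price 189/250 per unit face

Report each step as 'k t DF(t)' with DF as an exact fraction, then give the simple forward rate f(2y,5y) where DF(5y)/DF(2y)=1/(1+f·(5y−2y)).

1 1 9837/10000
2 2 2437/2500
3 3 4731/5000
4 4 4481/5000
5 5 4231/5000
6 6 1671/2000
7 7 99/125
8 8 189/250
f(2y,5y) = ((2437/2500)/(4231/5000) − 1)/(3) = 643/12693 ≈ 5.0658%

step 1 [1y] swap r/1=163/9837: DF=(1 − 163/9837·(0))/(1+163/9837) = 9837/10000 ≈ 0.983700
step 2 [2y] swap r/1=252/19585: DF=(1 − 252/19585·(0.983700))/(1+252/19585) = 2437/2500 ≈ 0.974800
step 3 [3y] zero: DF = P = 4731/5000 ≈ 0.946200
step 4 [4y] zero: DF = P = 4481/5000 ≈ 0.896200
step 5 [5y] swap r/1=1538/46471: DF=(1 − 1538/46471·(0.983700+0.974800+0.946200+0.896200))/(1+1538/46471) = 4231/5000 ≈ 0.846200
step 6 [6y] zero: DF = P = 1671/2000 ≈ 0.835500
step 7 [7y] zero: DF = P = 99/125 ≈ 0.792000
step 8 [8y] zero: DF = P = 189/250 ≈ 0.756000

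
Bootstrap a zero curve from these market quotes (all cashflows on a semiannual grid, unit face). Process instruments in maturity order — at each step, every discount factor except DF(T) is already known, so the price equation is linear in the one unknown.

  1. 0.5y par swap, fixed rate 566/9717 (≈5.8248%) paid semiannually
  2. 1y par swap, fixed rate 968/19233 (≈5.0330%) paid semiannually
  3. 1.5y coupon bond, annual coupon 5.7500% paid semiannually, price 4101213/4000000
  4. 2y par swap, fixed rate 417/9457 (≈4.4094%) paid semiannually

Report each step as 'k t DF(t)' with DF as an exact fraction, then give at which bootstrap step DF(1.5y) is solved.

1 1/2 9717/10000
2 1 2379/2500
3 3/2 9429/10000
4 2 4583/5000
DF(1.5y) is solved at step 3

step 1 [0.5y] swap r/2=283/9717: DF=(1 − 283/9717·(0))/(1+283/9717) = 9717/10000 ≈ 0.971700
step 2 [1y] swap r/2=484/19233: DF=(1 − 484/19233·(0.971700))/(1+484/19233) = 2379/2500 ≈ 0.951600
step 3 [1.5y] bond c/2=23/800: DF=(4101213/4000000 − 23/800·(0.971700+0.951600))/(1+23/800) = 9429/10000 ≈ 0.942900
step 4 [2y] swap r/2=417/18914: DF=(1 − 417/18914·(0.971700+0.951600+0.942900))/(1+417/18914) = 4583/5000 ≈ 0.916600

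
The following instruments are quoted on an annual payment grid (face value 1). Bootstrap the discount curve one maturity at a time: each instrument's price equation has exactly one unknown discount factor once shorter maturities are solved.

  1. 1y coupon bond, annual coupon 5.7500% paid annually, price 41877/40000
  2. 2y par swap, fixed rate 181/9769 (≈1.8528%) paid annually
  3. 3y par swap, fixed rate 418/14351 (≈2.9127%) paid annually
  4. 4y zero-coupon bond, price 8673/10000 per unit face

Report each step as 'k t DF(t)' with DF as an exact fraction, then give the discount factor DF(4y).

1 1 99/100
2 2 4819/5000
3 3 2291/2500
4 4 8673/10000
DF(4y) = 8673/10000 ≈ 0.867300

step 1 [1y] bond c/1=23/400: DF=(41877/40000 − 23/400·(0))/(1+23/400) = 99/100 ≈ 0.990000
step 2 [2y] swap r/1=181/9769: DF=(1 − 181/9769·(0.990000))/(1+181/9769) = 4819/5000 ≈ 0.963800
step 3 [3y] swap r/1=418/14351: DF=(1 − 418/14351·(0.990000+0.963800))/(1+418/14351) = 2291/2500 ≈ 0.916400
step 4 [4y] zero: DF = P = 8673/10000 ≈ 0.867300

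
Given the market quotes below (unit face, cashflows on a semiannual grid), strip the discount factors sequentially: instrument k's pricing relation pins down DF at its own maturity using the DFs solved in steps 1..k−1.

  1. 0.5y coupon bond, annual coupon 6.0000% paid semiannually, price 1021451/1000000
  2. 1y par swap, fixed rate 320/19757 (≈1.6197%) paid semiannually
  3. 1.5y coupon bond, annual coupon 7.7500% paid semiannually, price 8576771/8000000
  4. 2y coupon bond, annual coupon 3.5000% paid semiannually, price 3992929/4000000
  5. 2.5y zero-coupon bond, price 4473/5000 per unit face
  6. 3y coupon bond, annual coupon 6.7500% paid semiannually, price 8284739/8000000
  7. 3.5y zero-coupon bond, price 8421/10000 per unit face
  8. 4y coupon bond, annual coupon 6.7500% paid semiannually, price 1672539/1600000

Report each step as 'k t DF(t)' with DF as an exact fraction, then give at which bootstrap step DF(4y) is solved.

1 1/2 9917/10000
2 1 123/125
3 3/2 599/625
4 2 4653/5000
5 5/2 4473/5000
6 3 529/625
7 7/2 8421/10000
8 4 8007/10000
DF(4y) is solved at step 8

step 1 [0.5y] bond c/2=3/100: DF=(1021451/1000000 − 3/100·(0))/(1+3/100) = 9917/10000 ≈ 0.991700
step 2 [1y] swap r/2=160/19757: DF=(1 − 160/19757·(0.991700))/(1+160/19757) = 123/125 ≈ 0.984000
step 3 [1.5y] bond c/2=31/800: DF=(8576771/8000000 − 31/800·(0.991700+0.984000))/(1+31/800) = 599/625 ≈ 0.958400
step 4 [2y] bond c/2=7/400: DF=(3992929/4000000 − 7/400·(0.991700+0.984000+0.958400))/(1+7/400) = 4653/5000 ≈ 0.930600
step 5 [2.5y] zero: DF = P = 4473/5000 ≈ 0.894600
step 6 [3y] bond c/2=27/800: DF=(8284739/8000000 − 27/800·(0.991700+0.984000+0.958400+0.930600+0.894600))/(1+27/800) = 529/625 ≈ 0.846400
step 7 [3.5y] zero: DF = P = 8421/10000 ≈ 0.842100
step 8 [4y] bond c/2=27/800: DF=(1672539/1600000 − 27/800·(0.991700+0.984000+0.958400+0.930600+0.894600+0.846400+0.842100))/(1+27/800) = 8007/10000 ≈ 0.800700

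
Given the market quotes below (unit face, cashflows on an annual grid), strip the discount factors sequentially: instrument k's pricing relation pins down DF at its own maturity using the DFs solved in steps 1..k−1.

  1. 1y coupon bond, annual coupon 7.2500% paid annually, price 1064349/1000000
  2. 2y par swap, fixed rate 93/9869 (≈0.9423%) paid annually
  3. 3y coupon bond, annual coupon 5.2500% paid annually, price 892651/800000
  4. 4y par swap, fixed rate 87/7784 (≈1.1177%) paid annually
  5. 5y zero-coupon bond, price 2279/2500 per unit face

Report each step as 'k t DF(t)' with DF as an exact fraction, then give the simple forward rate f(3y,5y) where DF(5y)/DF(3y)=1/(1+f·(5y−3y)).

1 1 2481/2500
2 2 4907/5000
3 3 9617/10000
4 4 1913/2000
5 5 2279/2500
f(3y,5y) = ((9617/10000)/(2279/2500) − 1)/(2) = 501/18232 ≈ 2.7479%

step 1 [1y] bond c/1=29/400: DF=(1064349/1000000 − 29/400·(0))/(1+29/400) = 2481/2500 ≈ 0.992400
step 2 [2y] swap r/1=93/9869: DF=(1 − 93/9869·(0.992400))/(1+93/9869) = 4907/5000 ≈ 0.981400
step 3 [3y] bond c/1=21/400: DF=(892651/800000 − 21/400·(0.992400+0.981400))/(1+21/400) = 9617/10000 ≈ 0.961700
step 4 [4y] swap r/1=87/7784: DF=(1 − 87/7784·(0.992400+0.981400+0.961700))/(1+87/7784) = 1913/2000 ≈ 0.956500
step 5 [5y] zero: DF = P = 2279/2500 ≈ 0.911600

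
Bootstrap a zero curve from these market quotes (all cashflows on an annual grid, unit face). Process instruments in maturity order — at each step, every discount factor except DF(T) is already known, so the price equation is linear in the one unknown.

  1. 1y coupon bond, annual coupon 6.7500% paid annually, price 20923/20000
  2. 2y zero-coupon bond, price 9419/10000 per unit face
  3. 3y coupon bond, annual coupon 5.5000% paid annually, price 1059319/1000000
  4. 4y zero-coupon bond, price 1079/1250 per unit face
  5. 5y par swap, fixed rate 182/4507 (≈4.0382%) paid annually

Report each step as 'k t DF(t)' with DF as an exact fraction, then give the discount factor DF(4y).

step 1 [1y] bond c/1=27/400: DF=(20923/20000 − 27/400·(0))/(1+27/400) = 49/50 ≈ 0.980000
step 2 [2y] zero: DF = P = 9419/10000 ≈ 0.941900
step 3 [3y] bond c/1=11/200: DF=(1059319/1000000 − 11/200·(0.980000+0.941900))/(1+11/200) = 9039/10000 ≈ 0.903900
step 4 [4y] zero: DF = P = 1079/1250 ≈ 0.863200
step 5 [5y] swap r/1=182/4507: DF=(1 − 182/4507·(0.980000+0.941900+0.903900+0.863200))/(1+182/4507) = 409/500 ≈ 0.818000

1 1 49/50
2 2 9419/10000
3 3 9039/10000
4 4 1079/1250
5 5 409/500
DF(4y) = 1079/1250 ≈ 0.863200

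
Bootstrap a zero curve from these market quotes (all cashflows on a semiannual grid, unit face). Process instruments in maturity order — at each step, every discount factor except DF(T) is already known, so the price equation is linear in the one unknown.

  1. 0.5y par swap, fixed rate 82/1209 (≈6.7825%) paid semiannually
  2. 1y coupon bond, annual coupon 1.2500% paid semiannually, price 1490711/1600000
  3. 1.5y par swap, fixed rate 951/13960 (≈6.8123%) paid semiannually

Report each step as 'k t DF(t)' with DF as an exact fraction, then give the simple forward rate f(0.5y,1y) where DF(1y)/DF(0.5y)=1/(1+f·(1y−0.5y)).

step 1 [0.5y] swap r/2=41/1209: DF=(1 − 41/1209·(0))/(1+41/1209) = 1209/1250 ≈ 0.967200
step 2 [1y] bond c/2=1/160: DF=(1490711/1600000 − 1/160·(0.967200))/(1+1/160) = 9199/10000 ≈ 0.919900
step 3 [1.5y] swap r/2=951/27920: DF=(1 − 951/27920·(0.967200+0.919900))/(1+951/27920) = 9049/10000 ≈ 0.904900

1 1/2 1209/1250
2 1 9199/10000
3 3/2 9049/10000
f(0.5y,1y) = ((1209/1250)/(9199/10000) − 1)/(1/2) = 946/9199 ≈ 10.2837%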